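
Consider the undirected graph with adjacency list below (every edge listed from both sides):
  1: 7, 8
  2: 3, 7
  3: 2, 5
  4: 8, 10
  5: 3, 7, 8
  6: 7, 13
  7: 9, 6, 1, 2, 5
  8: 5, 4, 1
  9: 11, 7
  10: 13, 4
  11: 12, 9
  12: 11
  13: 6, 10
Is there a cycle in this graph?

|V| = 13, |E| = 15, number of components = 1.
Since 15 > 13 - 1, a cycle must exist; for instance 8-5-7-6-13-10-4-8.

Yes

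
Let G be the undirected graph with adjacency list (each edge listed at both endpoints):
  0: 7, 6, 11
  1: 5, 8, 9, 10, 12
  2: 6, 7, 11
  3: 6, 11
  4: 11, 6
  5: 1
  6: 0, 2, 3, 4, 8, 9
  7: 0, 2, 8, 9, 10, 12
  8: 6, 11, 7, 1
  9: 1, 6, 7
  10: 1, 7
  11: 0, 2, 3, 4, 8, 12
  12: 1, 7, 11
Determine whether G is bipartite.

A valid 2-coloring puts {1, 6, 7, 11} on one side and {0, 2, 3, 4, 5, 8, 9, 10, 12} on the other; every edge crosses between the two sides.

Yes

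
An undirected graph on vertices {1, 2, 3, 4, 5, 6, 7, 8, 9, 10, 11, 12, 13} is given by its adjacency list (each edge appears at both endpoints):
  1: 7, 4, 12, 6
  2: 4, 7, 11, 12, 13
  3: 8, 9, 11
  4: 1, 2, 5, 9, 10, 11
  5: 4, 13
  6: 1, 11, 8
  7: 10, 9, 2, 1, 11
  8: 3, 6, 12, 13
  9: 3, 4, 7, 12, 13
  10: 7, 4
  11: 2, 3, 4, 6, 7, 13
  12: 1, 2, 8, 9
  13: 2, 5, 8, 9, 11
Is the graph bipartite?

11-2-13-11 is an odd cycle (length 3), and a bipartite graph can contain only even cycles.

No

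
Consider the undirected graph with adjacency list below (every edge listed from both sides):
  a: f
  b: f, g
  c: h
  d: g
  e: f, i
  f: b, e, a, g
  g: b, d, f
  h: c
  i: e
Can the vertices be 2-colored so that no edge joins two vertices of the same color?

No

b-g-f-b is an odd cycle (length 3), and a bipartite graph can contain only even cycles.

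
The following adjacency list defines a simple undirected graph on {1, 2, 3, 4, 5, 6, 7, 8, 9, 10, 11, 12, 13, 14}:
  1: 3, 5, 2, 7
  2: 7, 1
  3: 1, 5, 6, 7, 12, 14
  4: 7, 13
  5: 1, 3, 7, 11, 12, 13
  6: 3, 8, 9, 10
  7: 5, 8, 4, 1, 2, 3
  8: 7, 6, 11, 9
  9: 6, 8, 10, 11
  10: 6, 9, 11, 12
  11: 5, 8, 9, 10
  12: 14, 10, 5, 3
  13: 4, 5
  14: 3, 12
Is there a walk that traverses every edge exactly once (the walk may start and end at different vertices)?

Degrees: 1:4, 2:2, 3:6, 4:2, 5:6, 6:4, 7:6, 8:4, 9:4, 10:4, 11:4, 12:4, 13:2, 14:2
Odd-degree vertices: none (0 total).
The non-isolated vertices are connected and exactly 0 have odd degree, so an Eulerian trail exists.

Yes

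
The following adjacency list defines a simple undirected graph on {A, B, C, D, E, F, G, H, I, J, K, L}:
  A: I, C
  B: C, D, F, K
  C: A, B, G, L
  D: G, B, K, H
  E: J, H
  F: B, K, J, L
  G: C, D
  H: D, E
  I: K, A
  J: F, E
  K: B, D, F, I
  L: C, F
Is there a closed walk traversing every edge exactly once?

Yes

Degrees: A:2, B:4, C:4, D:4, E:2, F:4, G:2, H:2, I:2, J:2, K:4, L:2
Every vertex has even degree and the edges form a single connected piece, so an Eulerian circuit exists.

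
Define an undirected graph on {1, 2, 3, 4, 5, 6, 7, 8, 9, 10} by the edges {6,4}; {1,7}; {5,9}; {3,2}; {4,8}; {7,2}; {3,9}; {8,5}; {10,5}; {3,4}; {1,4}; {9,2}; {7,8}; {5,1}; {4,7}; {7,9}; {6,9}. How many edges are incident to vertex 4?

5

Neighbors of 4: 1, 3, 6, 7, 8.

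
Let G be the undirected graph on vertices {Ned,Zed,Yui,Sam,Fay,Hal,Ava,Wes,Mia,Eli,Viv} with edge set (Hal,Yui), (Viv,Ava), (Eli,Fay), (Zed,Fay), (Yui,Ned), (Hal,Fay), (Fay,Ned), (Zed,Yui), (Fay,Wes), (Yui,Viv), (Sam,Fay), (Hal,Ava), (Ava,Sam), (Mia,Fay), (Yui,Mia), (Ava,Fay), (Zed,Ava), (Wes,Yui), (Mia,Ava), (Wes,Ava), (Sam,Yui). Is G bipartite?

Sam-Fay-Ava-Sam is an odd cycle (length 3), and a bipartite graph can contain only even cycles.

No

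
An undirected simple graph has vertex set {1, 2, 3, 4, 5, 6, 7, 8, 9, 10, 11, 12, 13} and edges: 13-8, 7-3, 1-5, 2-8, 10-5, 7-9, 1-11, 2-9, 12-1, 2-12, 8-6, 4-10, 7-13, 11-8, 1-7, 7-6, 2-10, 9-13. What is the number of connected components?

Component: {1, 2, 3, 4, 5, 6, 7, 8, 9, 10, 11, 12, 13}

1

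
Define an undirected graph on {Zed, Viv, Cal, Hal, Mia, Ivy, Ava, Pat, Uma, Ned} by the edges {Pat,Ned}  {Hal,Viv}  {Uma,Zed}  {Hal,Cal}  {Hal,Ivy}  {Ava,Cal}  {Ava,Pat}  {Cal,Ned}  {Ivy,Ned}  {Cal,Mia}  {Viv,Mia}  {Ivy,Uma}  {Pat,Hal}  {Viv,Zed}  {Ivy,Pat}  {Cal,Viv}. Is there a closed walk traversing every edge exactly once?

Degrees: Zed:2, Viv:4, Cal:5, Hal:4, Mia:2, Ivy:4, Ava:2, Pat:4, Uma:2, Ned:3
Vertices with odd degree: Cal, Ned. An Eulerian circuit requires all degrees even.

No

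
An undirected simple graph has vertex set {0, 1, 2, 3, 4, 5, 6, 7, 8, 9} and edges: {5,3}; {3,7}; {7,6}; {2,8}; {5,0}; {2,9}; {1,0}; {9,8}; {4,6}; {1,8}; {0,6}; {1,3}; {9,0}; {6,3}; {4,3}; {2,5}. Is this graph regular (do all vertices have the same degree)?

No

Degrees: 0:4, 1:3, 2:3, 3:5, 4:2, 5:3, 6:4, 7:2, 8:3, 9:3
Vertex 4 has degree 2 while 3 has degree 5, so the graph is not regular.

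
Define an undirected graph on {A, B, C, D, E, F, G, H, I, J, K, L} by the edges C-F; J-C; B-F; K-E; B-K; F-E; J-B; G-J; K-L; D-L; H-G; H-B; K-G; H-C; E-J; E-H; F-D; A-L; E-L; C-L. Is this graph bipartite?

No

The cycle E-K-L-E has length 3, which is odd, so the graph is not bipartite.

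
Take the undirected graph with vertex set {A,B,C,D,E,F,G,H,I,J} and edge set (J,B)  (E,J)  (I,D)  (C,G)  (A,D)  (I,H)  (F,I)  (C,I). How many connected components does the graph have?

Component: {B, E, J}
Component: {A, C, D, F, G, H, I}

2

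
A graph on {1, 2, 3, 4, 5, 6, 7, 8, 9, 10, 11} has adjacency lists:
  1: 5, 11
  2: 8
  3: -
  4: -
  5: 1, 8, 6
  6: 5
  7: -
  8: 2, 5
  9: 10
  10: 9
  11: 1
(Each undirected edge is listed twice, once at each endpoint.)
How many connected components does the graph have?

5

Component: {3}
Component: {4}
Component: {7}
Component: {9, 10}
Component: {1, 2, 5, 6, 8, 11}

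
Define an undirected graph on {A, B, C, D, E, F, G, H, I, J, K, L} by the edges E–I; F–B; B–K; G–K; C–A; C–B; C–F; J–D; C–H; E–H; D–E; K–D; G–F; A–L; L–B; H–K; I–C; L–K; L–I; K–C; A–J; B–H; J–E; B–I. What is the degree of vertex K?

6

Neighbors of K: B, C, D, G, H, L.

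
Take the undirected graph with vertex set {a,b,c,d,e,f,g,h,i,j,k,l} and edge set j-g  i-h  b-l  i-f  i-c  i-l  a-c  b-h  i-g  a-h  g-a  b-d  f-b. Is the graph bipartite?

Color {c, d, e, f, g, h, k, l} black and {a, b, i, j} white. No edge joins two same-colored vertices, so the graph is bipartite.

Yes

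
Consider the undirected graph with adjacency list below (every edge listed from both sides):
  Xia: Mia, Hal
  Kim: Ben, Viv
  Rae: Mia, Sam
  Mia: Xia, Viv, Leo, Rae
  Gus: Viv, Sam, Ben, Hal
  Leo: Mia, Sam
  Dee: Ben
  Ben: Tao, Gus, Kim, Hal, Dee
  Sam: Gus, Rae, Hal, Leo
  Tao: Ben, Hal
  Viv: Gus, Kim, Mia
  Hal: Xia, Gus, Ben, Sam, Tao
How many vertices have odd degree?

4

Degrees: Xia:2, Kim:2, Rae:2, Mia:4, Gus:4, Leo:2, Dee:1, Ben:5, Sam:4, Tao:2, Viv:3, Hal:5
Odd-degree vertices: Dee, Ben, Viv, Hal.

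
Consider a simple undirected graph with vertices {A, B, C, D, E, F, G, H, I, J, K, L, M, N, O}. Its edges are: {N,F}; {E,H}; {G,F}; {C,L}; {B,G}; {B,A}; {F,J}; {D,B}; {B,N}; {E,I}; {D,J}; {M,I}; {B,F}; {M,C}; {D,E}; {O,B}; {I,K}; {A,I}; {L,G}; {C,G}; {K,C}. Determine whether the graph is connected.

Yes

A breadth-first search from A visits A, B, I, D, N, G, F, O, K, M, E, J, L, C, H — all 15 vertices — so the graph is connected.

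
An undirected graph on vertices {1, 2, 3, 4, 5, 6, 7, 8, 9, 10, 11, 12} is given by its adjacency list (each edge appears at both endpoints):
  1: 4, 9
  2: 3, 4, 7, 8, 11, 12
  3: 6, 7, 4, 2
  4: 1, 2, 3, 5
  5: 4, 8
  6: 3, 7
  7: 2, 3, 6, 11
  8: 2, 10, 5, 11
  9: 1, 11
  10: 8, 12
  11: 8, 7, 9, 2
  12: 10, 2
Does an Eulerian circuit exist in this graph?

Degrees: 1:2, 2:6, 3:4, 4:4, 5:2, 6:2, 7:4, 8:4, 9:2, 10:2, 11:4, 12:2
All degrees are even and the non-isolated vertices are connected — an Eulerian circuit exists.

Yes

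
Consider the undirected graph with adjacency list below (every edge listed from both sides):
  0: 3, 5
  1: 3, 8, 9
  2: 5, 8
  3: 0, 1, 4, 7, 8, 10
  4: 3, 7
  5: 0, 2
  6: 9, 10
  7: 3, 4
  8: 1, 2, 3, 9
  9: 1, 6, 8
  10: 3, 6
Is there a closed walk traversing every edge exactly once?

No

Degrees: 0:2, 1:3, 2:2, 3:6, 4:2, 5:2, 6:2, 7:2, 8:4, 9:3, 10:2
1, 9 have odd degree; an Eulerian circuit needs every degree to be even, so none exists.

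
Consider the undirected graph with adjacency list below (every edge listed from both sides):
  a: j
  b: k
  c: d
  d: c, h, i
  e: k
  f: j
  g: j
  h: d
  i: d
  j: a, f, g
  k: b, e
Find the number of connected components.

Component: {b, e, k}
Component: {a, f, g, j}
Component: {c, d, h, i}

3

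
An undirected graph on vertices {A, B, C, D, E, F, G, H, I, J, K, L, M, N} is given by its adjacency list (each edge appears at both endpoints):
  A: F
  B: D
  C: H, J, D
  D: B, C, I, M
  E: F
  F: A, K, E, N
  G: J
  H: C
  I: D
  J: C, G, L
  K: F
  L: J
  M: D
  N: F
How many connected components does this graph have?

Component: {A, E, F, K, N}
Component: {B, C, D, G, H, I, J, L, M}

2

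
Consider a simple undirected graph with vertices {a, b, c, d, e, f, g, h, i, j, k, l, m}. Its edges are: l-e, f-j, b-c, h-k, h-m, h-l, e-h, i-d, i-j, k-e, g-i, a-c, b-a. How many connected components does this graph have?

Component: {a, b, c}
Component: {d, f, g, i, j}
Component: {e, h, k, l, m}

3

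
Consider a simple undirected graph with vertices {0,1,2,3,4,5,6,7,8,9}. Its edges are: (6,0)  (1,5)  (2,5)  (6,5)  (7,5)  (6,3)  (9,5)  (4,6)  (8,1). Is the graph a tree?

The graph has 10 vertices and 9 edges.
It is connected with exactly 9 edges, hence acyclic — it is a tree.

Yes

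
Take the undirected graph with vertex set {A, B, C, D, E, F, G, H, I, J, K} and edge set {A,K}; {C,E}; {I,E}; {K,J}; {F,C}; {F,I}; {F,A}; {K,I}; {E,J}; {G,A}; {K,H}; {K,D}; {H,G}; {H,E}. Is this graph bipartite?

A valid 2-coloring puts {B, E, F, G, K} on one side and {A, C, D, H, I, J} on the other; every edge crosses between the two sides.

Yes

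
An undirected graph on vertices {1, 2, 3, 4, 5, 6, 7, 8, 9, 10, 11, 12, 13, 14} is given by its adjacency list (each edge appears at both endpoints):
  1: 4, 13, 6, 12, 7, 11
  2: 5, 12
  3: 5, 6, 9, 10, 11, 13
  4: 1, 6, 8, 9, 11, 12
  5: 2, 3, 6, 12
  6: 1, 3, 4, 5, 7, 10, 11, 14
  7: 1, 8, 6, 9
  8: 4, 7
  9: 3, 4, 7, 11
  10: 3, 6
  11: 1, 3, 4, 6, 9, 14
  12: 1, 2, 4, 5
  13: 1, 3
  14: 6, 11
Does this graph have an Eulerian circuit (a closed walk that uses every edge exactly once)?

Yes

Degrees: 1:6, 2:2, 3:6, 4:6, 5:4, 6:8, 7:4, 8:2, 9:4, 10:2, 11:6, 12:4, 13:2, 14:2
All degrees are even and the non-isolated vertices are connected — an Eulerian circuit exists.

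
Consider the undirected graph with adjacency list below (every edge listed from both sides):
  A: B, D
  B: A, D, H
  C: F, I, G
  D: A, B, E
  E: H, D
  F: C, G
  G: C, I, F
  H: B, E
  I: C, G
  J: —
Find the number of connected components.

3

Component: {J}
Component: {C, F, G, I}
Component: {A, B, D, E, H}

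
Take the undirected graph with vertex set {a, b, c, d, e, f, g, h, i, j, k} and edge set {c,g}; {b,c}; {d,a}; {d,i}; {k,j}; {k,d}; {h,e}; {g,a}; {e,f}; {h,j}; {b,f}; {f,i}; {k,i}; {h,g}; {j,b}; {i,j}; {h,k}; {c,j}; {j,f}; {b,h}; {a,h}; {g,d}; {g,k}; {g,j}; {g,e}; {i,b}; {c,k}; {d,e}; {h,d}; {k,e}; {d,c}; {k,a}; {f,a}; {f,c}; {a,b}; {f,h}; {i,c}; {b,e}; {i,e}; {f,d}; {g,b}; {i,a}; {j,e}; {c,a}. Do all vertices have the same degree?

Degrees: a:8, b:8, c:8, d:8, e:8, f:8, g:8, h:8, i:8, j:8, k:8
Every vertex has degree 8, so the graph is 8-regular.

Yes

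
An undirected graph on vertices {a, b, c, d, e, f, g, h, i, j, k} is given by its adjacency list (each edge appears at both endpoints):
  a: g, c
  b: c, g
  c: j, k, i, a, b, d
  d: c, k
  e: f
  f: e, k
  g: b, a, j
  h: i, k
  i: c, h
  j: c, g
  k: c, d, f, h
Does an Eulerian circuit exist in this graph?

Degrees: a:2, b:2, c:6, d:2, e:1, f:2, g:3, h:2, i:2, j:2, k:4
e, g have odd degree; an Eulerian circuit needs every degree to be even, so none exists.

No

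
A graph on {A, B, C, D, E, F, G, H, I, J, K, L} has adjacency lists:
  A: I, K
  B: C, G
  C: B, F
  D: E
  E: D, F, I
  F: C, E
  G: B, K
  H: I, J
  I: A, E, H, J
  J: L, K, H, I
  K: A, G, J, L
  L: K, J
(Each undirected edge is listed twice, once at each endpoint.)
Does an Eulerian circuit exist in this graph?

Degrees: A:2, B:2, C:2, D:1, E:3, F:2, G:2, H:2, I:4, J:4, K:4, L:2
D, E have odd degree; an Eulerian circuit needs every degree to be even, so none exists.

No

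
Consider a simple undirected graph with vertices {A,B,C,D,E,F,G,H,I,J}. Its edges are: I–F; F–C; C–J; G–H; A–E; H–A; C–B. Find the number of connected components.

Component: {D}
Component: {A, E, G, H}
Component: {B, C, F, I, J}

3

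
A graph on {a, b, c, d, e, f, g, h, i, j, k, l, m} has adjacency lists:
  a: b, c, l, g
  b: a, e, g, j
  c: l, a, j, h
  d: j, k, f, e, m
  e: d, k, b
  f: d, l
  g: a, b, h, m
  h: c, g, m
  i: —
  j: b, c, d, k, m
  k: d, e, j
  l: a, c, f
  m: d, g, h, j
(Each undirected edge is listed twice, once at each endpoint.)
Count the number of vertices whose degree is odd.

Degrees: a:4, b:4, c:4, d:5, e:3, f:2, g:4, h:3, i:0, j:5, k:3, l:3, m:4
Odd-degree vertices: d, e, h, j, k, l.

6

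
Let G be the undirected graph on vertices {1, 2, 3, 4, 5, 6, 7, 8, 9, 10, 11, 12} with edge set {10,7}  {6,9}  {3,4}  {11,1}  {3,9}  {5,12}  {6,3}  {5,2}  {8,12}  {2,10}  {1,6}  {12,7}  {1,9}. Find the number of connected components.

2

Component: {1, 3, 4, 6, 9, 11}
Component: {2, 5, 7, 8, 10, 12}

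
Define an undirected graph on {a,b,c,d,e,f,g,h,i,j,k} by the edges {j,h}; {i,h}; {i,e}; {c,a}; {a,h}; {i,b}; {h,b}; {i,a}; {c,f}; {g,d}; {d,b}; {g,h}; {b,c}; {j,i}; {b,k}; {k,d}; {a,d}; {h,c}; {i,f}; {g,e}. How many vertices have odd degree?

2

Degrees: a:4, b:5, c:4, d:4, e:2, f:2, g:3, h:6, i:6, j:2, k:2
Odd-degree vertices: b, g.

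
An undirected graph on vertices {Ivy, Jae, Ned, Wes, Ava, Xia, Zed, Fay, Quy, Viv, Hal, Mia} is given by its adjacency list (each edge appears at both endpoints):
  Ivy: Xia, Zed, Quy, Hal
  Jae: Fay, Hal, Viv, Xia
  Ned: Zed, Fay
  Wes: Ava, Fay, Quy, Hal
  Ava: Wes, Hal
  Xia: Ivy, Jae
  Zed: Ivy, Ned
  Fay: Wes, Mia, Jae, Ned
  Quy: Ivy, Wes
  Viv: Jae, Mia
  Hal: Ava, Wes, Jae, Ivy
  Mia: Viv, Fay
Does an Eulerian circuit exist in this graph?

Yes

Degrees: Ivy:4, Jae:4, Ned:2, Wes:4, Ava:2, Xia:2, Zed:2, Fay:4, Quy:2, Viv:2, Hal:4, Mia:2
All degrees are even and the non-isolated vertices are connected — an Eulerian circuit exists.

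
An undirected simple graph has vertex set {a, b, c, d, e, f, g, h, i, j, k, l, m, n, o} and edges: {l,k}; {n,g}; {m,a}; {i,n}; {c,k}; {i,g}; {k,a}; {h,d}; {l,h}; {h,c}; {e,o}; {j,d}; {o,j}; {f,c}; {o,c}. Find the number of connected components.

Component: {b}
Component: {g, i, n}
Component: {a, c, d, e, f, h, j, k, l, m, o}

3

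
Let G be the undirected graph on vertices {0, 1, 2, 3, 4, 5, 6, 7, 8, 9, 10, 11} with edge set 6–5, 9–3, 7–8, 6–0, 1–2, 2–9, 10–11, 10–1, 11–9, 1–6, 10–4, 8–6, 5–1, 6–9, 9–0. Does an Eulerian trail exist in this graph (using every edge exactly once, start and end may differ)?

No

Degrees: 0:2, 1:4, 2:2, 3:1, 4:1, 5:2, 6:5, 7:1, 8:2, 9:5, 10:3, 11:2
Odd-degree vertices: 3, 4, 6, 7, 9, 10 (6 total).
With 6 odd-degree vertices (more than two), no single trail can use every edge.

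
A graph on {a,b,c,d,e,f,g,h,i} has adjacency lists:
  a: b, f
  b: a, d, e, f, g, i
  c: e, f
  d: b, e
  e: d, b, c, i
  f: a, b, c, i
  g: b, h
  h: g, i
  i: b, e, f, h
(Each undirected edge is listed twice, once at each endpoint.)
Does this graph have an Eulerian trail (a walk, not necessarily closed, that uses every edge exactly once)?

Degrees: a:2, b:6, c:2, d:2, e:4, f:4, g:2, h:2, i:4
Odd-degree vertices: none (0 total).
With 0 odd-degree vertices and all edges in one connected piece, an Eulerian trail exists.

Yes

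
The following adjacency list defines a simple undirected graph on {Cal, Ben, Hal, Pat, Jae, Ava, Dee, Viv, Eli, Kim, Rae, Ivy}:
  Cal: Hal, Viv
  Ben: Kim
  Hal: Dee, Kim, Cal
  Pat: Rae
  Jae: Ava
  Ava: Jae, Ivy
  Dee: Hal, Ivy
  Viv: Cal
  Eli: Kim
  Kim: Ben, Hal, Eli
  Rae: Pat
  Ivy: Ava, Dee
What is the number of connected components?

2

Component: {Pat, Rae}
Component: {Cal, Ben, Hal, Jae, Ava, Dee, Viv, Eli, Kim, Ivy}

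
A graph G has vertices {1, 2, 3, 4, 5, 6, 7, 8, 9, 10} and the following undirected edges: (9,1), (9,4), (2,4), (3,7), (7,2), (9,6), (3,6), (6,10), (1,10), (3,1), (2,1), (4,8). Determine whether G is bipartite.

Partition the vertices as {2, 3, 5, 8, 9, 10} vs {1, 4, 6, 7}. Each listed edge has one endpoint in each part, so the graph is bipartite.

Yes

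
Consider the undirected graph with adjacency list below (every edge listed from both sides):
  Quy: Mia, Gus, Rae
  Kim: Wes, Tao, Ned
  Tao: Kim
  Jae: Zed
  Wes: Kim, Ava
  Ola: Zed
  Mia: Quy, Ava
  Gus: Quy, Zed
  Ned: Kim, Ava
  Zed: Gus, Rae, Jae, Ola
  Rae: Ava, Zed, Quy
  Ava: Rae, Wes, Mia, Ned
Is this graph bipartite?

Partition the vertices as {Tao, Jae, Wes, Ola, Mia, Gus, Ned, Rae} vs {Quy, Kim, Zed, Ava}. Each listed edge has one endpoint in each part, so the graph is bipartite.

Yes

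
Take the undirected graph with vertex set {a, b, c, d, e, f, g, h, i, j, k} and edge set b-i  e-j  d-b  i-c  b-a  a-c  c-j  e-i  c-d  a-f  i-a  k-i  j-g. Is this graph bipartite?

No

The cycle b-a-i-b has length 3, which is odd, so the graph is not bipartite.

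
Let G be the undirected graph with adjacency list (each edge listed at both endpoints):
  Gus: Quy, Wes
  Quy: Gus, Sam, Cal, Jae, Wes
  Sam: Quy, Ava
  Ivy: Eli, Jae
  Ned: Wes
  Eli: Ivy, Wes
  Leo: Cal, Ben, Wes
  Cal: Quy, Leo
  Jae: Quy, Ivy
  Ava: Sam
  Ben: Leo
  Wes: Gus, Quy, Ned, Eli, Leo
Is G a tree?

|V| = 12, |E| = 14.
A tree on 12 vertices has exactly 11 edges; this graph has 14, so it contains a cycle and is not a tree.

No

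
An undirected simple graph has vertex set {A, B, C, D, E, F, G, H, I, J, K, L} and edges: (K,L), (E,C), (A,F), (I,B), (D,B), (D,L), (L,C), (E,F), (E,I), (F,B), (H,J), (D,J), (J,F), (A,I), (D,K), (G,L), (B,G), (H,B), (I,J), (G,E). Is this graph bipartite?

K-D-L-K is an odd cycle (length 3), and a bipartite graph can contain only even cycles.

No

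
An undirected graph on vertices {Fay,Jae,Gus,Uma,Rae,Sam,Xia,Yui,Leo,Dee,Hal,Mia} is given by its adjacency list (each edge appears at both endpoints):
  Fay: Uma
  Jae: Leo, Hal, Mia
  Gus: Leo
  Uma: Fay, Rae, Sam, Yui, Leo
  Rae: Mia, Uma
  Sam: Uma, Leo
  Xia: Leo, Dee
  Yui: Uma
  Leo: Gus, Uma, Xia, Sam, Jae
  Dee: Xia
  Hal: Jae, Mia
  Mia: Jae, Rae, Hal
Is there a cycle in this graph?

|V| = 12, |E| = 14, number of components = 1.
Since 14 > 12 - 1, a cycle must exist; for instance Jae-Hal-Mia-Jae.

Yes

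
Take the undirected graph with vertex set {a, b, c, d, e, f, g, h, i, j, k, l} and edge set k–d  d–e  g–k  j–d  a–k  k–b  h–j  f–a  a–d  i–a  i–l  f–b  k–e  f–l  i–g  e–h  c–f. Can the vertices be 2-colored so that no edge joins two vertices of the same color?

The cycle e-d-k-e has length 3, which is odd, so the graph is not bipartite.

No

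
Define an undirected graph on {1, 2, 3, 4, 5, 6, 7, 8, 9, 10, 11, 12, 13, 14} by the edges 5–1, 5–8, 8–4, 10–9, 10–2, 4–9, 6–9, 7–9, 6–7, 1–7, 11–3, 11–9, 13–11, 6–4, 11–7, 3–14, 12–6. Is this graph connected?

Starting from 1 and exploring outward reaches every vertex (1, 7, 5, 11, 6, 9, 8, 3, 13, 4, 12, 10, 14, 2); the graph is connected.

Yes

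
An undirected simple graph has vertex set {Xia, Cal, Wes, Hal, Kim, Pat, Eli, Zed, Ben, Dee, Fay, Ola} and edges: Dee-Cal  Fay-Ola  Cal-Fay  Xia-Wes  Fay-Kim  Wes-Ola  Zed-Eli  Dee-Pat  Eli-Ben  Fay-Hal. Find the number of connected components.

Component: {Eli, Zed, Ben}
Component: {Xia, Cal, Wes, Hal, Kim, Pat, Dee, Fay, Ola}

2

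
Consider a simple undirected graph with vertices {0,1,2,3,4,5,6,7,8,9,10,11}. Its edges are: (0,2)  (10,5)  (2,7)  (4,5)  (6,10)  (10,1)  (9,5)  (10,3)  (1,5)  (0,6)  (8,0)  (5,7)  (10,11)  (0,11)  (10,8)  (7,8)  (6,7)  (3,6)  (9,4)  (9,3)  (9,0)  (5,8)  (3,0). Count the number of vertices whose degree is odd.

0

Degrees: 0:6, 1:2, 2:2, 3:4, 4:2, 5:6, 6:4, 7:4, 8:4, 9:4, 10:6, 11:2
Odd-degree vertices: none.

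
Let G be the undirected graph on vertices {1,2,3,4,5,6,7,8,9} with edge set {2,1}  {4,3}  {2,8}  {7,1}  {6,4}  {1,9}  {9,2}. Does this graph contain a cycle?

Yes

|V| = 9, |E| = 7, number of components = 3.
One cycle is 1-9-2-1.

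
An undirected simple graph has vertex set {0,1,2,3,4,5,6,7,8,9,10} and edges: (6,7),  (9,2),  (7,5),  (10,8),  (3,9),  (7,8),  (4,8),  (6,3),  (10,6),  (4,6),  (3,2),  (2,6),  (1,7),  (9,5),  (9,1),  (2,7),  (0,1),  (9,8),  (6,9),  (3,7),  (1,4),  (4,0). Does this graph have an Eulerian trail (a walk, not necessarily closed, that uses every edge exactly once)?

Degrees: 0:2, 1:4, 2:4, 3:4, 4:4, 5:2, 6:6, 7:6, 8:4, 9:6, 10:2
Odd-degree vertices: none (0 total).
With 0 odd-degree vertices and all edges in one connected piece, an Eulerian trail exists.

Yes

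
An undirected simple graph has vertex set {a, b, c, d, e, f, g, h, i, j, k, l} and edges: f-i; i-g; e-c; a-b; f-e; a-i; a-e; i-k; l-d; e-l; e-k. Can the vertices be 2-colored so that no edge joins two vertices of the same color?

Yes

Partition the vertices as {b, d, e, h, i, j} vs {a, c, f, g, k, l}. Each listed edge has one endpoint in each part, so the graph is bipartite.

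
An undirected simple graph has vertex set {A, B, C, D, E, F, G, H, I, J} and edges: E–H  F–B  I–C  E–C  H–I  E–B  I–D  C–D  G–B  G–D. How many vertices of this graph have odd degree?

6

Degrees: A:0, B:3, C:3, D:3, E:3, F:1, G:2, H:2, I:3, J:0
Odd-degree vertices: B, C, D, E, F, I.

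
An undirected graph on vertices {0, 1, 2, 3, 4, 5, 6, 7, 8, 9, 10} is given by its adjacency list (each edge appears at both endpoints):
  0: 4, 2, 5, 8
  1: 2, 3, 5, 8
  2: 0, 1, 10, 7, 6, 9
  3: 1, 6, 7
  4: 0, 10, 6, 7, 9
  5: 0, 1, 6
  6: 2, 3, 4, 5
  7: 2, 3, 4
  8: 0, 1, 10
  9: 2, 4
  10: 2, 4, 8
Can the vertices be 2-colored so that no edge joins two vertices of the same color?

Yes

Color {2, 3, 4, 5, 8} black and {0, 1, 6, 7, 9, 10} white. No edge joins two same-colored vertices, so the graph is bipartite.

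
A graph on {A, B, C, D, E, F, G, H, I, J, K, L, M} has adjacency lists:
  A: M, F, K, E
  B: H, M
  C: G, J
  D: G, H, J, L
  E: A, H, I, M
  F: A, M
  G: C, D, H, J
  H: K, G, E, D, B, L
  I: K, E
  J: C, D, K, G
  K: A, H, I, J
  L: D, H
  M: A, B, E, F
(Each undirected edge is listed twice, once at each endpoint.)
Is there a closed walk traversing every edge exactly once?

Yes

Degrees: A:4, B:2, C:2, D:4, E:4, F:2, G:4, H:6, I:2, J:4, K:4, L:2, M:4
All degrees are even and the non-isolated vertices are connected — an Eulerian circuit exists.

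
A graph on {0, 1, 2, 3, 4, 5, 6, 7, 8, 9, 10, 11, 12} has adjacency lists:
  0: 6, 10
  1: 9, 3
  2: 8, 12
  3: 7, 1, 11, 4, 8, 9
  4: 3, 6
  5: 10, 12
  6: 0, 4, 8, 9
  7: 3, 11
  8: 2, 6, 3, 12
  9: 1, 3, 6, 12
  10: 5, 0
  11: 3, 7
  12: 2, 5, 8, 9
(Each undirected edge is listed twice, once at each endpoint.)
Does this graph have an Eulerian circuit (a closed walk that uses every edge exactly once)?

Degrees: 0:2, 1:2, 2:2, 3:6, 4:2, 5:2, 6:4, 7:2, 8:4, 9:4, 10:2, 11:2, 12:4
Every vertex has even degree and the edges form a single connected piece, so an Eulerian circuit exists.

Yes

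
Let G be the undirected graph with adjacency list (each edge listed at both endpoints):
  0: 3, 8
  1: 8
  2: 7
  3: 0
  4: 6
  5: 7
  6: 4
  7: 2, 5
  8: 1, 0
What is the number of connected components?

3

Component: {4, 6}
Component: {2, 5, 7}
Component: {0, 1, 3, 8}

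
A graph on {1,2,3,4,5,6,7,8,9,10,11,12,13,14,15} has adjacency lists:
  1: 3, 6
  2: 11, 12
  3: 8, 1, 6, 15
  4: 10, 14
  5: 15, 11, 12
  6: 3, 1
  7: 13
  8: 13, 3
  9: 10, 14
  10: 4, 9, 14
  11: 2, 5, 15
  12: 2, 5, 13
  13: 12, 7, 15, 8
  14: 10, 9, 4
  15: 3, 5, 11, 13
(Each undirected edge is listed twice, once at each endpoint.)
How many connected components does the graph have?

Component: {4, 9, 10, 14}
Component: {1, 2, 3, 5, 6, 7, 8, 11, 12, 13, 15}

2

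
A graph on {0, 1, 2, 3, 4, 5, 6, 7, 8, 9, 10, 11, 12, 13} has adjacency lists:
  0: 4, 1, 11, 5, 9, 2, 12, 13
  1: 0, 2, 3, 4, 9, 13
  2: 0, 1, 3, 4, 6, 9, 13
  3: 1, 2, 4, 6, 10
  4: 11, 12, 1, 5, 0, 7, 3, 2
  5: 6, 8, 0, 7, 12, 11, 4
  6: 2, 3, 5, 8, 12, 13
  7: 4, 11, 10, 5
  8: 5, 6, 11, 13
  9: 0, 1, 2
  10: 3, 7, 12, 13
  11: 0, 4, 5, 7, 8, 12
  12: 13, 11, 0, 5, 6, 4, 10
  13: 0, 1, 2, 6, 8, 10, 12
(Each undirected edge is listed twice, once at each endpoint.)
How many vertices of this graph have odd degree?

Degrees: 0:8, 1:6, 2:7, 3:5, 4:8, 5:7, 6:6, 7:4, 8:4, 9:3, 10:4, 11:6, 12:7, 13:7
Odd-degree vertices: 2, 3, 5, 9, 12, 13.

6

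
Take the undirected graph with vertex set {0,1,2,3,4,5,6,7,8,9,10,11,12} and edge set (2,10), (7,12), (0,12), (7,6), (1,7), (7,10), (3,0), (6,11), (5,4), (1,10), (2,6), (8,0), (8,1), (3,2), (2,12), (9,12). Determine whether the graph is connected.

No

Component: {4, 5}
Component: {0, 1, 2, 3, 6, 7, 8, 9, 10, 11, 12}
No edge joins these 2 groups, so the graph is disconnected.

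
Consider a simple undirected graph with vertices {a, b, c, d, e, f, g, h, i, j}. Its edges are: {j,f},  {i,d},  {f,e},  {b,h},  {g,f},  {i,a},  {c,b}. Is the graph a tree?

|V| = 10, |E| = 7.
It is not connected, so it is not a tree.

No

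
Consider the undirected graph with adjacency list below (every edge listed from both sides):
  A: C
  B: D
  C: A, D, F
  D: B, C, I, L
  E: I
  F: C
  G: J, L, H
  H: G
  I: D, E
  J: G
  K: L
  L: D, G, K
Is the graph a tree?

Yes

The graph has 12 vertices and 11 edges.
It is connected with exactly 11 edges, hence acyclic — it is a tree.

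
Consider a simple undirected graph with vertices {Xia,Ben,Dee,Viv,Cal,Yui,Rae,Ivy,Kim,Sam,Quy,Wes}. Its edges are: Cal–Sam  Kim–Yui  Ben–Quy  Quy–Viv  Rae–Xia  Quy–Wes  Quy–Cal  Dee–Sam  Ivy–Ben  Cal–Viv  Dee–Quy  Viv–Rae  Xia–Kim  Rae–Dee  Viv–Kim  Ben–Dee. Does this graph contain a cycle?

Yes

|V| = 12, |E| = 16, number of components = 1.
Since 16 > 12 - 1, a cycle must exist; for instance Viv-Quy-Ben-Dee-Rae-Viv.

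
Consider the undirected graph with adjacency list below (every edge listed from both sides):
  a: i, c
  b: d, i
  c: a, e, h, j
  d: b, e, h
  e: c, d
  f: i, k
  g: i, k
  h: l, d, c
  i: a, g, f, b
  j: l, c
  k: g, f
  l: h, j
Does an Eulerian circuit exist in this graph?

Degrees: a:2, b:2, c:4, d:3, e:2, f:2, g:2, h:3, i:4, j:2, k:2, l:2
Vertices with odd degree: d, h. An Eulerian circuit requires all degrees even.

No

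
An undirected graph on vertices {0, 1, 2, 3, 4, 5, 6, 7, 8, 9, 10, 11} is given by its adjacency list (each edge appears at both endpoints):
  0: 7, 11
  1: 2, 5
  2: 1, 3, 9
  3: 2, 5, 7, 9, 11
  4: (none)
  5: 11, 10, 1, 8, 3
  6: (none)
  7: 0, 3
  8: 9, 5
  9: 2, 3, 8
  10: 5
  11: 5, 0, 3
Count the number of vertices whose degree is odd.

6

Degrees: 0:2, 1:2, 2:3, 3:5, 4:0, 5:5, 6:0, 7:2, 8:2, 9:3, 10:1, 11:3
Odd-degree vertices: 2, 3, 5, 9, 10, 11.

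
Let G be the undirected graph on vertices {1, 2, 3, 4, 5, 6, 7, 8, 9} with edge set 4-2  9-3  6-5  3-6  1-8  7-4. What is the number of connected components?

Component: {1, 8}
Component: {2, 4, 7}
Component: {3, 5, 6, 9}

3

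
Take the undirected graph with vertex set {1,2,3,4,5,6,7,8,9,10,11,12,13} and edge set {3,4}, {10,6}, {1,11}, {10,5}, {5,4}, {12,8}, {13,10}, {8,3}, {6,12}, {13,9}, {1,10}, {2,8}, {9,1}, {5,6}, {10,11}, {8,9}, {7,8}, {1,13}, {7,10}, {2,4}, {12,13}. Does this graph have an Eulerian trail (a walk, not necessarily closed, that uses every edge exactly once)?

Degrees: 1:4, 2:2, 3:2, 4:3, 5:3, 6:3, 7:2, 8:5, 9:3, 10:6, 11:2, 12:3, 13:4
Odd-degree vertices: 4, 5, 6, 8, 9, 12 (6 total).
With 6 odd-degree vertices (more than two), no single trail can use every edge.

No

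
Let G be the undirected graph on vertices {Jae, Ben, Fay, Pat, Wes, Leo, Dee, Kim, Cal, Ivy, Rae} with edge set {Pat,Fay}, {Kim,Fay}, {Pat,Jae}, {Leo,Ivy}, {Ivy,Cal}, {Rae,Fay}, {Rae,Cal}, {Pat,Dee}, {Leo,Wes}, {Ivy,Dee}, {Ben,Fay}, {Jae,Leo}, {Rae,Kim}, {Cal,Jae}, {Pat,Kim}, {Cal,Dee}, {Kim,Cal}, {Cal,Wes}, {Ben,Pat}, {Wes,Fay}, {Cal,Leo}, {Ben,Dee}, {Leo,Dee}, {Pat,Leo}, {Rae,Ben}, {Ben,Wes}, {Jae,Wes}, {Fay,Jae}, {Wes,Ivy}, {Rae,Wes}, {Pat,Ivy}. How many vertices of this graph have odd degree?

8

Degrees: Jae:5, Ben:5, Fay:6, Pat:7, Wes:7, Leo:6, Dee:5, Kim:4, Cal:7, Ivy:5, Rae:5
Odd-degree vertices: Jae, Ben, Pat, Wes, Dee, Cal, Ivy, Rae.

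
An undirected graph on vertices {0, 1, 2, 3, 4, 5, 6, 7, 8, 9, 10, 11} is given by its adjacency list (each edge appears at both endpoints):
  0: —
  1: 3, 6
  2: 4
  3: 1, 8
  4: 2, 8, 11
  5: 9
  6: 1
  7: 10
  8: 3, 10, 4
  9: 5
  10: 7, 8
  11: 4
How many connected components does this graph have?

3

Component: {0}
Component: {5, 9}
Component: {1, 2, 3, 4, 6, 7, 8, 10, 11}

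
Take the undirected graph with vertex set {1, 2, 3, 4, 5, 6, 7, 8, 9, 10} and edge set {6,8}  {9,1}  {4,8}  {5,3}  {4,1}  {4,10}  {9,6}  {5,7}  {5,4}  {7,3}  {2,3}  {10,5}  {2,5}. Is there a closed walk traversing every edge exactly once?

Degrees: 1:2, 2:2, 3:3, 4:4, 5:5, 6:2, 7:2, 8:2, 9:2, 10:2
3, 5 have odd degree; an Eulerian circuit needs every degree to be even, so none exists.

No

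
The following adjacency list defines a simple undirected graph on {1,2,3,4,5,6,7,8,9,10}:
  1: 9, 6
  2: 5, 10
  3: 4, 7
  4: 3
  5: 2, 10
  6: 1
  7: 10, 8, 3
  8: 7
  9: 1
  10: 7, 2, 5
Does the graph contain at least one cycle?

The graph has 10 vertices, 9 edges, and 2 connected components.
One cycle is 2-10-5-2.

Yes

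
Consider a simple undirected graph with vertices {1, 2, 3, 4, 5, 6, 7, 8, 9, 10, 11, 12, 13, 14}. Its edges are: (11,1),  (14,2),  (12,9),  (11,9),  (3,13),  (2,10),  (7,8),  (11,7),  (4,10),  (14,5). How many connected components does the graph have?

Component: {6}
Component: {3, 13}
Component: {2, 4, 5, 10, 14}
Component: {1, 7, 8, 9, 11, 12}

4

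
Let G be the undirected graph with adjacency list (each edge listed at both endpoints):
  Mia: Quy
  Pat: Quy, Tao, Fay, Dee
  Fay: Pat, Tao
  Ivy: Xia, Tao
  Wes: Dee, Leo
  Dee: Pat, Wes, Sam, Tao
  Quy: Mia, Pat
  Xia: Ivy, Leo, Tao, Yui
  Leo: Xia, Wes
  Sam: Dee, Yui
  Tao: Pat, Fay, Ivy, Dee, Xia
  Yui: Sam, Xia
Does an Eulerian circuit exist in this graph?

No

Degrees: Mia:1, Pat:4, Fay:2, Ivy:2, Wes:2, Dee:4, Quy:2, Xia:4, Leo:2, Sam:2, Tao:5, Yui:2
Mia, Tao have odd degree; an Eulerian circuit needs every degree to be even, so none exists.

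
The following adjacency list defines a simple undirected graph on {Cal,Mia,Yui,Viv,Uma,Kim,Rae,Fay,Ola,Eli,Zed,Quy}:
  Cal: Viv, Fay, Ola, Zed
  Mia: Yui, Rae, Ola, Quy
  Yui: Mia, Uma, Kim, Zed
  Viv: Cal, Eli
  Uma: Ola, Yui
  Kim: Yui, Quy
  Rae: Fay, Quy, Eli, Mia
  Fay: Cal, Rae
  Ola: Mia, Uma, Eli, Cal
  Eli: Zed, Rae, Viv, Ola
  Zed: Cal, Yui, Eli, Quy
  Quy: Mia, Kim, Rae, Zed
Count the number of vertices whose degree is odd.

Degrees: Cal:4, Mia:4, Yui:4, Viv:2, Uma:2, Kim:2, Rae:4, Fay:2, Ola:4, Eli:4, Zed:4, Quy:4
Odd-degree vertices: none.

0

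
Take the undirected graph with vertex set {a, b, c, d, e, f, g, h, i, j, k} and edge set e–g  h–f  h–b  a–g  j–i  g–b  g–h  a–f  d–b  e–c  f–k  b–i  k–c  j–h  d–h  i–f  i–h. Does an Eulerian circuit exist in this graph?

Degrees: a:2, b:4, c:2, d:2, e:2, f:4, g:4, h:6, i:4, j:2, k:2
Every vertex has even degree and the edges form a single connected piece, so an Eulerian circuit exists.

Yes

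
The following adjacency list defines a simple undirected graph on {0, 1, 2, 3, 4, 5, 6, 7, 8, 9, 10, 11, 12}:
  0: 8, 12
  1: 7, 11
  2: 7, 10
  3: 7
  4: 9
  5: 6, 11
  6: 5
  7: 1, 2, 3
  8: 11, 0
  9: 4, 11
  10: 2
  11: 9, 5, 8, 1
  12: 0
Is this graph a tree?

|V| = 13, |E| = 12.
It is connected with exactly 12 edges, hence acyclic — it is a tree.

Yes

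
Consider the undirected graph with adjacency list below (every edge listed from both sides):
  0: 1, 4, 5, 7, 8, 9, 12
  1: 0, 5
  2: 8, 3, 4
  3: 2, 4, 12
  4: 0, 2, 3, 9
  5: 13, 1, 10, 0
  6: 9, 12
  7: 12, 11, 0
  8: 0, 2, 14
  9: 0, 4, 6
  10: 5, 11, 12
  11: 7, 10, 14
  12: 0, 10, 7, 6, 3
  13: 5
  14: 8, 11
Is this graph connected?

Yes

Starting from 0 and exploring outward reaches every vertex (0, 12, 7, 5, 8, 1, 4, 9, 6, 3, 10, 11, 13, 2, 14); the graph is connected.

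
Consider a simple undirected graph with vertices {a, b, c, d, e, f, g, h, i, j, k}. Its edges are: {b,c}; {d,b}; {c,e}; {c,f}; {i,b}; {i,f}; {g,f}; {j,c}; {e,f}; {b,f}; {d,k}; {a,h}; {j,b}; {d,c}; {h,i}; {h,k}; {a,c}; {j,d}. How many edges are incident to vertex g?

Neighbors of g: f.

1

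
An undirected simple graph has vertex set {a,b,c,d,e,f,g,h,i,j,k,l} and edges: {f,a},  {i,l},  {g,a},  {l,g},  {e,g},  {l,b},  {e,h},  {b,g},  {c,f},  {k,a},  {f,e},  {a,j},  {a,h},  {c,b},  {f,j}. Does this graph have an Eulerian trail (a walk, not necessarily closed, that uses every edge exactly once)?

Degrees: a:5, b:3, c:2, d:0, e:3, f:4, g:4, h:2, i:1, j:2, k:1, l:3
Odd-degree vertices: a, b, e, i, k, l (6 total).
With 6 odd-degree vertices (more than two), no single trail can use every edge.

No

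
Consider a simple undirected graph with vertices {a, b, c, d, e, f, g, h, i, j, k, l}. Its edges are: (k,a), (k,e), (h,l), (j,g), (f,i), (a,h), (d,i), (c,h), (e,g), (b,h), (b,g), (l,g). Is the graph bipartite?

A valid 2-coloring puts {g, h, i, k} on one side and {a, b, c, d, e, f, j, l} on the other; every edge crosses between the two sides.

Yes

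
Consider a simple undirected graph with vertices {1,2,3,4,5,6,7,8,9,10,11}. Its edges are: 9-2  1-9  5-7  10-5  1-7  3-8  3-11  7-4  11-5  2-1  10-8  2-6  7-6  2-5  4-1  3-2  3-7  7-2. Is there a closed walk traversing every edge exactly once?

Yes

Degrees: 1:4, 2:6, 3:4, 4:2, 5:4, 6:2, 7:6, 8:2, 9:2, 10:2, 11:2
Every vertex has even degree and the edges form a single connected piece, so an Eulerian circuit exists.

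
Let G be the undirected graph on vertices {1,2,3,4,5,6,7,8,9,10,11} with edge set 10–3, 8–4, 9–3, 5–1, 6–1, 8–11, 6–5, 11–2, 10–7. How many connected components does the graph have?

Component: {1, 5, 6}
Component: {2, 4, 8, 11}
Component: {3, 7, 9, 10}

3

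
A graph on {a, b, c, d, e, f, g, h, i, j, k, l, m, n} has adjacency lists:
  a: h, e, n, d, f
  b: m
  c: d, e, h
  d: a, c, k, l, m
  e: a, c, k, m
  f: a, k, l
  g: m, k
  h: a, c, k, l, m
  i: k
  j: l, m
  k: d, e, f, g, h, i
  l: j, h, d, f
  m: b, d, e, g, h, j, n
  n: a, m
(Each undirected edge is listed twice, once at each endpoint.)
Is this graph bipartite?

Partition the vertices as {b, d, e, f, g, h, i, j, n} vs {a, c, k, l, m}. Each listed edge has one endpoint in each part, so the graph is bipartite.

Yes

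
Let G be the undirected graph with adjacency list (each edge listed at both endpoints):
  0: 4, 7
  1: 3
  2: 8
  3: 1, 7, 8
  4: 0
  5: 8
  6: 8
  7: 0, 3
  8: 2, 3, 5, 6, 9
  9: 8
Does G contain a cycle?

No

The graph has 10 vertices, 9 edges, and 1 connected component.
A forest on 10 vertices with 1 component has exactly 9 edges, which matches — so no cycle.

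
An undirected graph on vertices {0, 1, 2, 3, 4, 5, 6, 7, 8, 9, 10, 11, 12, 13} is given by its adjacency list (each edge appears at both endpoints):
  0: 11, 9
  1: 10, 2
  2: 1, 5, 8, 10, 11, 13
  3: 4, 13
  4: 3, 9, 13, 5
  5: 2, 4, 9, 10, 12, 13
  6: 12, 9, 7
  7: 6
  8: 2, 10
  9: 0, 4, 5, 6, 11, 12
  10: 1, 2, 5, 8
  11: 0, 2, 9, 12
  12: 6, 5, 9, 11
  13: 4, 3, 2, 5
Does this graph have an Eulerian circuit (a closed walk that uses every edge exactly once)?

Degrees: 0:2, 1:2, 2:6, 3:2, 4:4, 5:6, 6:3, 7:1, 8:2, 9:6, 10:4, 11:4, 12:4, 13:4
Vertices with odd degree: 6, 7. An Eulerian circuit requires all degrees even.

No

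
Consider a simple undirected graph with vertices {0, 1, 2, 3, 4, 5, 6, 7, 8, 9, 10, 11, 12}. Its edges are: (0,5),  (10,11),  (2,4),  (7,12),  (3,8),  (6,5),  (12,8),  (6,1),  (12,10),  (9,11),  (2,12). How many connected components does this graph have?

2

Component: {0, 1, 5, 6}
Component: {2, 3, 4, 7, 8, 9, 10, 11, 12}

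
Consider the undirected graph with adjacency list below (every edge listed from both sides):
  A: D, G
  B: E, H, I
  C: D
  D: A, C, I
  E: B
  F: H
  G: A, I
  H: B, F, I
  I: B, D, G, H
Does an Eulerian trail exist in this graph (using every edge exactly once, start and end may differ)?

Degrees: A:2, B:3, C:1, D:3, E:1, F:1, G:2, H:3, I:4
Odd-degree vertices: B, C, D, E, F, H (6 total).
With 6 odd-degree vertices (more than two), no single trail can use every edge.

No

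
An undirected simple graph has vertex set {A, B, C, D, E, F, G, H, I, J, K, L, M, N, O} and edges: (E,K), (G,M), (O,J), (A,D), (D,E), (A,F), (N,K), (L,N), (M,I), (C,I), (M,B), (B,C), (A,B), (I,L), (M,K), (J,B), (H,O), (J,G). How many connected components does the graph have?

1

Component: {A, B, C, D, E, F, G, H, I, J, K, L, M, N, O}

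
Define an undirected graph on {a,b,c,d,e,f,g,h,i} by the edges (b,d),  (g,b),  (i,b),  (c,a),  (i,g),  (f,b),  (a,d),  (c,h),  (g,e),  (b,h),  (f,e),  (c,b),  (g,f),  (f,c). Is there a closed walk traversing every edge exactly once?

Yes

Degrees: a:2, b:6, c:4, d:2, e:2, f:4, g:4, h:2, i:2
All degrees are even and the non-isolated vertices are connected — an Eulerian circuit exists.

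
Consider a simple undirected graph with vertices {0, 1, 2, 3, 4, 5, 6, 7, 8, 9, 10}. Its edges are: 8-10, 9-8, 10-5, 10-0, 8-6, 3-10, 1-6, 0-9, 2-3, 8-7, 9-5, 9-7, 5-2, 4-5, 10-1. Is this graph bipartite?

No

The cycle 8-7-9-8 has length 3, which is odd, so the graph is not bipartite.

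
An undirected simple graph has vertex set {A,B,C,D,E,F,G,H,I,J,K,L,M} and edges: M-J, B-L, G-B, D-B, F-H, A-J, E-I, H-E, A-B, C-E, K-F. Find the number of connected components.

2

Component: {C, E, F, H, I, K}
Component: {A, B, D, G, J, L, M}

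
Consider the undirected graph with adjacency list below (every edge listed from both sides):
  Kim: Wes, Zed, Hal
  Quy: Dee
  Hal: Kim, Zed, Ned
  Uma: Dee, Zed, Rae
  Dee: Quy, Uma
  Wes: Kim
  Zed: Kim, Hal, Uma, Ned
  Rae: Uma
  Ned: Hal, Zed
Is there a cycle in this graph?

The graph has 9 vertices, 10 edges, and 1 connected component.
One cycle is Zed-Ned-Hal-Zed.

Yes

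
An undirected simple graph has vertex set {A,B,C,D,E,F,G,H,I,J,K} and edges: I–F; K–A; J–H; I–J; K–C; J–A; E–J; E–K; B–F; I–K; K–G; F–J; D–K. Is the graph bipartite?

The cycle J-F-I-J has length 3, which is odd, so the graph is not bipartite.

No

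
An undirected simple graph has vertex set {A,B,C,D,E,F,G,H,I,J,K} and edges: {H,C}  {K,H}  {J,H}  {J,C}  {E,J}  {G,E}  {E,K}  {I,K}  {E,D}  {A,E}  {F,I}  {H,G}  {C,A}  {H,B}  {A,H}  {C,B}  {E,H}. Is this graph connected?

Yes

Starting from A and exploring outward reaches every vertex (A, H, C, E, B, G, K, J, D, I, F); the graph is connected.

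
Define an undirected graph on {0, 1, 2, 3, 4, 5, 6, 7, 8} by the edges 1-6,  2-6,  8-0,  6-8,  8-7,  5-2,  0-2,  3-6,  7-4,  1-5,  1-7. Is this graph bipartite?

A valid 2-coloring puts {1, 2, 3, 4, 8} on one side and {0, 5, 6, 7} on the other; every edge crosses between the two sides.

Yes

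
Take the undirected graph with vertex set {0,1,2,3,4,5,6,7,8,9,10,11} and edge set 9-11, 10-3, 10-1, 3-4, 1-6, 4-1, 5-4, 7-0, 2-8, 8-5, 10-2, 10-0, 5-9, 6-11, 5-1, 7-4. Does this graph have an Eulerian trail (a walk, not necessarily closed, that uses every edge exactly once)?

Degrees: 0:2, 1:4, 2:2, 3:2, 4:4, 5:4, 6:2, 7:2, 8:2, 9:2, 10:4, 11:2
Odd-degree vertices: none (0 total).
The non-isolated vertices are connected and exactly 0 have odd degree, so an Eulerian trail exists.

Yes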